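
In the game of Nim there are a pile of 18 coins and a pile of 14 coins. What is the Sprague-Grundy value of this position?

In binary:
  10010  (18)
  01110  (14)
  -----
  11100  (28)

28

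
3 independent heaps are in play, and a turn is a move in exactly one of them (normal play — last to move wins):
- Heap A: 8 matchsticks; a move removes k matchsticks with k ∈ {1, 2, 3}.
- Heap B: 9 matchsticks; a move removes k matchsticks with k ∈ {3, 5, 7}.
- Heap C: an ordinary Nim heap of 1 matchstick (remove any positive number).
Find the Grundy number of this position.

2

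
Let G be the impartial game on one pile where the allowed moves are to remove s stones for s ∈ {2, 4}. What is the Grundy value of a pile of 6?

0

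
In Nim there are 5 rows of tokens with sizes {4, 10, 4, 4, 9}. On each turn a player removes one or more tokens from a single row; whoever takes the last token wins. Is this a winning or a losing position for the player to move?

Compute the nim-sum pairwise:
4 ⊕ 10 = 14
14 ⊕ 4 = 10
10 ⊕ 4 = 14
14 ⊕ 9 = 7
The nim-sum is 7 ≠ 0, so this is an N-position: the player to move can win.

Winning position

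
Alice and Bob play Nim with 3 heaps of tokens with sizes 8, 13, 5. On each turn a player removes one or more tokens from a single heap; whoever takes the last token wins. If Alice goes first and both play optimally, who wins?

Bob wins

Write each in binary and XOR column by column:
  1000  (8)
  1101  (13)
  0101  (5)
  ----
  0000  (0)
The nim-sum is 0, so this is a P-position: the player to move is in a losing position under optimal play; Alice is about to move from it and so loses — Bob wins.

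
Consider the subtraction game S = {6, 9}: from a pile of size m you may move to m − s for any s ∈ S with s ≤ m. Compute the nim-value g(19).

0

Build the Grundy sequence with g(k) = mex{g(k−s) : s ∈ {6, 9}, s ≤ k}:
k:     0  1  2  3  4  5  6  7  8  9 10 11 12 13 14 15 16 17 18 19
g(k):  0  0  0  0  0  0  1  1  1  1  1  1  2  2  2  0  0  0  0  0
So g(19) = 0.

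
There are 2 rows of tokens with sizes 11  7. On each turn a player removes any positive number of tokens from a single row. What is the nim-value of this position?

Write each in binary and XOR column by column:
  1011  (11)
  0111  (7)
  ----
  1100  (12)

12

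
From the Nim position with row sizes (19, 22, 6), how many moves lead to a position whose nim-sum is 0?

3

Compute the nim-sum pairwise:
19 XOR 22 = 5
5 XOR 6 = 3
The overall nim-sum is X = 3. A row of size p has a winning move iff p XOR X < p (reduce it to p XOR X).
  19: 19 XOR 3 = 16 < 19 — winning move (to 16).
  22: 22 XOR 3 = 21 < 22 — winning move (to 21).
  6: 6 XOR 3 = 5 < 6 — winning move (to 5).
That gives 3 winning moves.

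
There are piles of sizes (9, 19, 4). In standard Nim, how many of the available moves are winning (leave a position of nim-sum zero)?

Nim-sum: 9 XOR 19 XOR 4 = 30.
The overall nim-sum is X = 30. A pile of size p has a winning move iff p XOR X < p (reduce it to p XOR X).
  9: 9 XOR 30 = 23 ≥ 9 — no move.
  19: 19 XOR 30 = 13 < 19 — winning move (to 13).
  4: 4 XOR 30 = 26 ≥ 4 — no move.
That gives 1 winning move.

1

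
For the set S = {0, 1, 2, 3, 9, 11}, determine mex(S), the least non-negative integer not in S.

The values 0, 1, 2, 3 are all present; 4 is the first non-negative integer missing from the set.

4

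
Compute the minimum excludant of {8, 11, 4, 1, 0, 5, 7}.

2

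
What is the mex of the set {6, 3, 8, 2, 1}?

0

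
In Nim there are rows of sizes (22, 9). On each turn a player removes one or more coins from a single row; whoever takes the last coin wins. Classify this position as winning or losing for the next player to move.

Winning position

Write each in binary and XOR column by column:
  10110  (22)
  01001  (9)
  -----
  11111  (31)
The nim-sum is 31 ≠ 0, so this is an N-position: the player to move can win.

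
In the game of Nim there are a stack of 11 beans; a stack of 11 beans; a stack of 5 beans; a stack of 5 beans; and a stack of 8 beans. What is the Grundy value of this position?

Compute the nim-sum pairwise:
11 XOR 11 = 0
0 XOR 5 = 5
5 XOR 5 = 0
0 XOR 8 = 8

8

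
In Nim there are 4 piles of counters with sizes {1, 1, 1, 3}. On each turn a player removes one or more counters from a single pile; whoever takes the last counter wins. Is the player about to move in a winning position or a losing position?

Winning position

Write each in binary and XOR column by column:
  01  (1)
  01  (1)
  01  (1)
  11  (3)
  --
  10  (2)
The nim-sum is 2 ≠ 0, so this is an N-position: the player to move can win.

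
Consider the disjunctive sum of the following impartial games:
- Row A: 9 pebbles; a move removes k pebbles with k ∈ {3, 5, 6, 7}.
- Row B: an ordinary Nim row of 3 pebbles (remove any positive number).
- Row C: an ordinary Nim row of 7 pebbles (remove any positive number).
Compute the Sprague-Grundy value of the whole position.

Grundy values for row A (subtraction set {3, 5, 6, 7}):
k:     0  1  2  3  4  5  6  7  8  9
g(k):  0  0  0  1  1  1  2  2  2  3
So g(9) = 3.
Row B is a plain Nim row of size 3, so its Grundy value is 3.
Row C is a plain Nim row of size 7, so its Grundy value is 7.
By the Sprague-Grundy theorem, the Grundy value of a sum of independent games is the XOR of the component values.
Combined value = 3 XOR 3 XOR 7 = 7.

7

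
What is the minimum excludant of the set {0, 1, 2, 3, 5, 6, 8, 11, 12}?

4

The values 0, 1, 2, 3 are all present; 4 is the first non-negative integer missing from the set.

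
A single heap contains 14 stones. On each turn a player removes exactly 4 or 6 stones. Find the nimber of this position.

Build the Grundy sequence with g(k) = mex{g(k−s) : s ∈ {4, 6}, s ≤ k}:
k:     0  1  2  3  4  5  6  7  8  9 10 11 12 13 14
g(k):  0  0  0  0  1  1  1  1  2  2  0  0  0  0  1
So g(14) = 1.

1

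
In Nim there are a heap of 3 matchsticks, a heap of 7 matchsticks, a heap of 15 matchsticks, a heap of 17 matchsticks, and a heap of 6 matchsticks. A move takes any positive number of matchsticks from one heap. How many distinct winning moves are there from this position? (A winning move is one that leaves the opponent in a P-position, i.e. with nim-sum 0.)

1

Nim-sum: 3 ⊕ 7 ⊕ 15 ⊕ 17 ⊕ 6 = 28.
The overall nim-sum is X = 28. A heap of size p has a winning move iff p XOR X < p (reduce it to p XOR X).
  3: 3 XOR 28 = 31 ≥ 3 — no move.
  7: 7 XOR 28 = 27 ≥ 7 — no move.
  15: 15 XOR 28 = 19 ≥ 15 — no move.
  17: 17 XOR 28 = 13 < 17 — winning move (to 13).
  6: 6 XOR 28 = 26 ≥ 6 — no move.
That gives 1 winning move.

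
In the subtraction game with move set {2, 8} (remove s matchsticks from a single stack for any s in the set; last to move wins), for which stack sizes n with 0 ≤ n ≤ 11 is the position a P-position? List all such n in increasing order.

Compute g(0), g(1), … for moves {2, 8}:
k:     0  1  2  3  4  5  6  7  8  9 10 11
g(k):  0  0  1  1  0  0  1  1  2  2  0  0
The P-positions (g = 0) in 0..11 are 0, 1, 4, 5, 10, 11.

0, 1, 4, 5, 10, 11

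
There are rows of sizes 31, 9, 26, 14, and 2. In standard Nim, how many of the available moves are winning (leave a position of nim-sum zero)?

0

In binary:
  11111  (31)
  01001  (9)
  11010  (26)
  01110  (14)
  00010  (2)
  -----
  00000  (0)
The nim-sum is already 0, so every move leaves a nonzero nim-sum — there are no winning moves.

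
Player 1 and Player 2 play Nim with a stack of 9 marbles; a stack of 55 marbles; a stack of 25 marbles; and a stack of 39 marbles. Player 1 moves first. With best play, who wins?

Compute the nim-sum pairwise:
9 ⊕ 55 = 62
62 ⊕ 25 = 39
39 ⊕ 39 = 0
The nim-sum is 0, so this is a P-position: the player to move is in a losing position under optimal play; Player 1 is about to move from it and so loses — Player 2 wins.

Player 2 wins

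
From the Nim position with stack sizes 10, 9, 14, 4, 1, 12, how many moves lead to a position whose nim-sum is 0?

Compute the nim-sum pairwise:
10 ⊕ 9 = 3
3 ⊕ 14 = 13
13 ⊕ 4 = 9
9 ⊕ 1 = 8
8 ⊕ 12 = 4
The overall nim-sum is X = 4. A stack of size p has a winning move iff p XOR X < p (reduce it to p XOR X).
  10: 10 XOR 4 = 14 ≥ 10 — no move.
  9: 9 XOR 4 = 13 ≥ 9 — no move.
  14: 14 XOR 4 = 10 < 14 — winning move (to 10).
  4: 4 XOR 4 = 0 < 4 — winning move (to 0).
  1: 1 XOR 4 = 5 ≥ 1 — no move.
  12: 12 XOR 4 = 8 < 12 — winning move (to 8).
That gives 3 winning moves.

3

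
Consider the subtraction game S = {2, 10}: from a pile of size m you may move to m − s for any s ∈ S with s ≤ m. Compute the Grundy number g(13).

Compute g(0), g(1), … for moves {2, 10}:
k:     0  1  2  3  4  5  6  7  8  9 10 11 12 13
g(k):  0  0  1  1  0  0  1  1  0  0  1  1  0  0
So g(13) = 0.

0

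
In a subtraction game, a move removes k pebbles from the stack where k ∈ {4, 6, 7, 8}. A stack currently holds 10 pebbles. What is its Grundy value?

2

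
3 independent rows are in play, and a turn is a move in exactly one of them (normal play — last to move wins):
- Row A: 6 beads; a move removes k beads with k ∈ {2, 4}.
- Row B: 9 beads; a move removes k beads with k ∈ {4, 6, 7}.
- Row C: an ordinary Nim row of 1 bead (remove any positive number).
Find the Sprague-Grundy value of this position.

For row A, compute g(0), g(1), … with moves {2, 4}:
k:     0  1  2  3  4  5  6
g(k):  0  0  1  1  2  2  0
So g(6) = 0.
Build the Grundy sequence for row B with g(k) = mex{g(k−s) : s ∈ {4, 6, 7}, s ≤ k}:
k:     0  1  2  3  4  5  6  7  8  9
g(k):  0  0  0  0  1  1  1  1  2  2
So g(9) = 2.
Row C is a plain Nim row of size 1, so its Grundy value is 1.
By the Sprague-Grundy theorem, the Grundy value of a sum of independent games is the XOR of the component values.
Combined value = 0 XOR 2 XOR 1 = 3.

3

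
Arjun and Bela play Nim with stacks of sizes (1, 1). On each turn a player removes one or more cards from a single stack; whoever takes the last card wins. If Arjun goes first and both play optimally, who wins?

Bela wins

Compute the nim-sum pairwise:
1 ^ 1 = 0
The nim-sum is 0, so this is a P-position: the player to move is in a losing position under optimal play; Arjun is about to move from it and so loses — Bela wins.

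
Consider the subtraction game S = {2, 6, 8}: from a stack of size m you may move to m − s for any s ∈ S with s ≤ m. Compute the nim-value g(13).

2

Build the Grundy sequence with g(k) = mex{g(k−s) : s ∈ {2, 6, 8}, s ≤ k}:
k:     0  1  2  3  4  5  6  7  8  9 10 11 12 13
g(k):  0  0  1  1  0  0  1  1  2  2  3  3  2  2
So g(13) = 2.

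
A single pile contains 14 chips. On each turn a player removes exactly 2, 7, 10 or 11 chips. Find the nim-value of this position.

3

Grundy values for subtraction set {2, 7, 10, 11}:
k:     0  1  2  3  4  5  6  7  8  9 10 11 12 13 14
g(k):  0  0  1  1  0  0  1  1  2  0  3  1  2  0  3
So g(14) = 3.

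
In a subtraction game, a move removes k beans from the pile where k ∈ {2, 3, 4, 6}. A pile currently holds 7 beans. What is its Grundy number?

3

Build the Grundy sequence with g(k) = mex{g(k−s) : s ∈ {2, 3, 4, 6}, s ≤ k}:
g(0) = mex{} = 0
g(1) = mex{} = 0
g(2) = mex{0} = 1
g(3) = mex{0} = 1
g(4) = mex{0,1} = 2
g(5) = mex{0,1} = 2
g(6) = mex{0,1,2} = 3
g(7) = mex{0,1,2} = 3
So g(7) = 3.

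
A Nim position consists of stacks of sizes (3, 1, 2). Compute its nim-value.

0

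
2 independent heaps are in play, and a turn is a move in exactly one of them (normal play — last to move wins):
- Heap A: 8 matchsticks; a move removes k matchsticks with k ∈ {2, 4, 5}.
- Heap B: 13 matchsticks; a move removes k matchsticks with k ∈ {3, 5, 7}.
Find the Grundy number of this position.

For heap A, compute g(0), g(1), … with moves {2, 4, 5}:
g(0) = mex{} = 0
g(1) = mex{} = 0
g(2) = mex{0} = 1
g(3) = mex{0} = 1
g(4) = mex{0,1} = 2
g(5) = mex{0,1} = 2
g(6) = mex{0,1,2} = 3
g(7) = mex{1,2} = 0
g(8) = mex{1,2,3} = 0
So g(8) = 0.
Grundy values for heap B (subtraction set {3, 5, 7}):
k:     0  1  2  3  4  5  6  7  8  9 10 11 12 13
g(k):  0  0  0  1  1  1  2  2  2  3  0  0  0  1
So g(13) = 1.
By the Sprague-Grundy theorem, the Grundy value of a sum of independent games is the XOR of the component values.
Combined value = 0 XOR 1 = 1.

1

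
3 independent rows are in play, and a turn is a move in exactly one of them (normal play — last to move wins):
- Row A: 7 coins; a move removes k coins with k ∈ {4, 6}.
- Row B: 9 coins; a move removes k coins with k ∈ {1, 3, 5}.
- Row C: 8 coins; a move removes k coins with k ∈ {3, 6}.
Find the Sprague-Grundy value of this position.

2

Build the Grundy sequence for row A with g(k) = mex{g(k−s) : s ∈ {4, 6}, s ≤ k}:
g(0) = mex{} = 0
g(1) = mex{} = 0
g(2) = mex{} = 0
g(3) = mex{} = 0
g(4) = mex{0} = 1
g(5) = mex{0} = 1
g(6) = mex{0} = 1
g(7) = mex{0} = 1
So g(7) = 1.
Build the Grundy sequence for row B with g(k) = mex{g(k−s) : s ∈ {1, 3, 5}, s ≤ k}:
g(0) = mex{} = 0
g(1) = mex{0} = 1
g(2) = mex{1} = 0
g(3) = mex{0} = 1
g(4) = mex{1} = 0
g(5) = mex{0} = 1
g(6) = mex{1} = 0
g(7) = mex{0} = 1
g(8) = mex{1} = 0
g(9) = mex{0} = 1
So g(9) = 1.
For row C, compute g(0), g(1), … with moves {3, 6}:
g(0) = mex{} = 0
g(1) = mex{} = 0
g(2) = mex{} = 0
g(3) = mex{0} = 1
g(4) = mex{0} = 1
g(5) = mex{0} = 1
g(6) = mex{0,1} = 2
g(7) = mex{0,1} = 2
g(8) = mex{0,1} = 2
So g(8) = 2.
The value of a disjunctive sum is the nim-sum of the parts.
Combined value = 1 XOR 1 XOR 2 = 2.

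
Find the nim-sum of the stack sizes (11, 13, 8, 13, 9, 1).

11

Write each in binary and XOR column by column:
  1011  (11)
  1101  (13)
  1000  (8)
  1101  (13)
  1001  (9)
  0001  (1)
  ----
  1011  (11)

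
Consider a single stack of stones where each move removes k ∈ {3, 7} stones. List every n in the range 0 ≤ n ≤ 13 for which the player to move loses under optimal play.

0, 1, 2, 6, 10, 11, 12

Compute g(0), g(1), … for moves {3, 7}:
k:     0  1  2  3  4  5  6  7  8  9 10 11 12 13
g(k):  0  0  0  1  1  1  0  2  2  1  0  0  0  1
The P-positions (g = 0) in 0..13 are 0, 1, 2, 6, 10, 11, 12.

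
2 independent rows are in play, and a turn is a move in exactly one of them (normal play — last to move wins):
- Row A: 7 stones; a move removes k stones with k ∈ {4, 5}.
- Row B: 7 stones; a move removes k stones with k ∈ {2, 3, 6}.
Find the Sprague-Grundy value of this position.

For row A, compute g(0), g(1), … with moves {4, 5}:
g(0) = mex{} = 0
g(1) = mex{} = 0
g(2) = mex{} = 0
g(3) = mex{} = 0
g(4) = mex{0} = 1
g(5) = mex{0} = 1
g(6) = mex{0} = 1
g(7) = mex{0} = 1
So g(7) = 1.
Build the Grundy sequence for row B with g(k) = mex{g(k−s) : s ∈ {2, 3, 6}, s ≤ k}:
k:     0  1  2  3  4  5  6  7
g(k):  0  0  1  1  2  0  3  1
So g(7) = 1.
By the Sprague-Grundy theorem, the Grundy value of a sum of independent games is the XOR of the component values.
Combined value = 1 ⊕ 1 = 0.

0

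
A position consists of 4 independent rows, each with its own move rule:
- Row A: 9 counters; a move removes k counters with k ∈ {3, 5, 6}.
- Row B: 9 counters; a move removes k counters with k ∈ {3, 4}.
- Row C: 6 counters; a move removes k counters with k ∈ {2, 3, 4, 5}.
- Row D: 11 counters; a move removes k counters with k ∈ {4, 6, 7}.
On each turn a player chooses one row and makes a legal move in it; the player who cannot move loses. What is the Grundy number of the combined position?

Build the Grundy sequence for row A with g(k) = mex{g(k−s) : s ∈ {3, 5, 6}, s ≤ k}:
k:     0  1  2  3  4  5  6  7  8  9
g(k):  0  0  0  1  1  1  2  2  2  0
So g(9) = 0.
Grundy values for row B (subtraction set {3, 4}):
g(0) = mex{} = 0
g(1) = mex{} = 0
g(2) = mex{} = 0
g(3) = mex{0} = 1
g(4) = mex{0} = 1
g(5) = mex{0} = 1
g(6) = mex{0,1} = 2
g(7) = mex{1} = 0
g(8) = mex{1} = 0
g(9) = mex{1,2} = 0
So g(9) = 0.
Build the Grundy sequence for row C with g(k) = mex{g(k−s) : s ∈ {2, 3, 4, 5}, s ≤ k}:
k:     0  1  2  3  4  5  6
g(k):  0  0  1  1  2  2  3
So g(6) = 3.
Grundy values for row D (subtraction set {4, 6, 7}):
k:     0  1  2  3  4  5  6  7  8  9 10 11
g(k):  0  0  0  0  1  1  1  1  2  2  2  0
So g(11) = 0.
The value of a disjunctive sum is the nim-sum of the parts.
Combined value = 0 XOR 0 XOR 3 XOR 0 = 3.

3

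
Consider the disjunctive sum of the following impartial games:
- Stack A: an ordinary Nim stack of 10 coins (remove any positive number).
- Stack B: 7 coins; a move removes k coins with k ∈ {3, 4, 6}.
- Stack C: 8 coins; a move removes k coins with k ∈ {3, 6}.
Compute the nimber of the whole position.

10

Stack A is a plain Nim stack of size 10, so its Grundy value is 10.
Grundy values for stack B (subtraction set {3, 4, 6}):
k:     0  1  2  3  4  5  6  7
g(k):  0  0  0  1  1  1  2  2
So g(7) = 2.
Grundy values for stack C (subtraction set {3, 6}):
g(0) = mex{} = 0
g(1) = mex{} = 0
g(2) = mex{} = 0
g(3) = mex{0} = 1
g(4) = mex{0} = 1
g(5) = mex{0} = 1
g(6) = mex{0,1} = 2
g(7) = mex{0,1} = 2
g(8) = mex{0,1} = 2
So g(8) = 2.
The value of a disjunctive sum is the nim-sum of the parts.
Combined value = 10 ⊕ 2 ⊕ 2 = 10.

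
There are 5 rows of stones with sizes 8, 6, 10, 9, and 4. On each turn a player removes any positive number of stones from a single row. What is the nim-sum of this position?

9

Write each in binary and XOR column by column:
  1000  (8)
  0110  (6)
  1010  (10)
  1001  (9)
  0100  (4)
  ----
  1001  (9)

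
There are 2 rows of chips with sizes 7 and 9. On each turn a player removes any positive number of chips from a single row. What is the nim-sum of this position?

Write each in binary and XOR column by column:
  0111  (7)
  1001  (9)
  ----
  1110  (14)

14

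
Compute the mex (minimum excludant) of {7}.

0 is not in the set, so the mex is 0.

0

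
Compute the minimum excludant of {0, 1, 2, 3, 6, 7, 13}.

4

The values 0, 1, 2, 3 are all present; 4 is the first non-negative integer missing from the set.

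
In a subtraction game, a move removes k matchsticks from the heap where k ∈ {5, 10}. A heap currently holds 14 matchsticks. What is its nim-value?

Build the Grundy sequence with g(k) = mex{g(k−s) : s ∈ {5, 10}, s ≤ k}:
g(0) = mex{} = 0
g(1) = mex{} = 0
g(2) = mex{} = 0
g(3) = mex{} = 0
g(4) = mex{} = 0
g(5) = mex{0} = 1
g(6) = mex{0} = 1
g(7) = mex{0} = 1
g(8) = mex{0} = 1
g(9) = mex{0} = 1
g(10) = mex{0,1} = 2
g(11) = mex{0,1} = 2
g(12) = mex{0,1} = 2
g(13) = mex{0,1} = 2
g(14) = mex{0,1} = 2
So g(14) = 2.

2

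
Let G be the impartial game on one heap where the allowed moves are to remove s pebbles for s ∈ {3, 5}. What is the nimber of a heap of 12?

1

Compute g(0), g(1), … for moves {3, 5}:
k:     0  1  2  3  4  5  6  7  8  9 10 11 12
g(k):  0  0  0  1  1  1  2  2  0  0  0  1  1
So g(12) = 1.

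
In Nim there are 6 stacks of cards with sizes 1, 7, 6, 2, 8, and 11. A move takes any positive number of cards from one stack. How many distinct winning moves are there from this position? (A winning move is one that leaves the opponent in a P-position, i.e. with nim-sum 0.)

Nim-sum: 1 XOR 7 XOR 6 XOR 2 XOR 8 XOR 11 = 1.
The overall nim-sum is X = 1. A stack of size p has a winning move iff p XOR X < p (reduce it to p XOR X).
  1: 1 XOR 1 = 0 < 1 — winning move (to 0).
  7: 7 XOR 1 = 6 < 7 — winning move (to 6).
  6: 6 XOR 1 = 7 ≥ 6 — no move.
  2: 2 XOR 1 = 3 ≥ 2 — no move.
  8: 8 XOR 1 = 9 ≥ 8 — no move.
  11: 11 XOR 1 = 10 < 11 — winning move (to 10).
That gives 3 winning moves.

3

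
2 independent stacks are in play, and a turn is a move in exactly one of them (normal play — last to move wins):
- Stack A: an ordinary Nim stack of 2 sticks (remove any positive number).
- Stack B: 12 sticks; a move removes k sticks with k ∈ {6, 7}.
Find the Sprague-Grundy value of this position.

0

Stack A is a plain Nim stack of size 2, so its Grundy value is 2.
Grundy values for stack B (subtraction set {6, 7}):
k:     0  1  2  3  4  5  6  7  8  9 10 11 12
g(k):  0  0  0  0  0  0  1  1  1  1  1  1  2
So g(12) = 2.
The value of a disjunctive sum is the nim-sum of the parts.
Combined value = 2 XOR 2 = 0.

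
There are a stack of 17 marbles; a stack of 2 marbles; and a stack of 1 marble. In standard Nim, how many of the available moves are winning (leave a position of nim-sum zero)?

1

Bitwise XOR of the heap sizes:
  10001  (17)
  00010  (2)
  00001  (1)
  -----
  10010  (18)
The overall nim-sum is X = 18. A stack of size p has a winning move iff p XOR X < p (reduce it to p XOR X).
  17: 17 XOR 18 = 3 < 17 — winning move (to 3).
  2: 2 XOR 18 = 16 ≥ 2 — no move.
  1: 1 XOR 18 = 19 ≥ 1 — no move.
That gives 1 winning move.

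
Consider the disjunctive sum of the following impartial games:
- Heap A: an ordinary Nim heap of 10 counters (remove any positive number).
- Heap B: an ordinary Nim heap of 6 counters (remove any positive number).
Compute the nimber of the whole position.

Heap A is a plain Nim heap of size 10, so its Grundy value is 10.
Heap B is a plain Nim heap of size 6, so its Grundy value is 6.
By the Sprague-Grundy theorem, the Grundy value of a sum of independent games is the XOR of the component values.
Combined value = 10 XOR 6 = 12.

12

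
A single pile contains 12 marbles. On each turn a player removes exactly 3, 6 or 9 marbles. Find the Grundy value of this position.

0

Build the Grundy sequence with g(k) = mex{g(k−s) : s ∈ {3, 6, 9}, s ≤ k}:
k:     0  1  2  3  4  5  6  7  8  9 10 11 12
g(k):  0  0  0  1  1  1  2  2  2  3  3  3  0
So g(12) = 0.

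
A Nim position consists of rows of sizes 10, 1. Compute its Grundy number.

11

Compute the nim-sum pairwise:
10 XOR 1 = 11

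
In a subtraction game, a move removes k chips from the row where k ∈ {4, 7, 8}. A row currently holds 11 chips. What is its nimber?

Grundy values for subtraction set {4, 7, 8}:
g(0) = mex{} = 0
g(1) = mex{} = 0
g(2) = mex{} = 0
g(3) = mex{} = 0
g(4) = mex{0} = 1
g(5) = mex{0} = 1
g(6) = mex{0} = 1
g(7) = mex{0} = 1
g(8) = mex{0,1} = 2
g(9) = mex{0,1} = 2
g(10) = mex{0,1} = 2
g(11) = mex{0,1} = 2
So g(11) = 2.

2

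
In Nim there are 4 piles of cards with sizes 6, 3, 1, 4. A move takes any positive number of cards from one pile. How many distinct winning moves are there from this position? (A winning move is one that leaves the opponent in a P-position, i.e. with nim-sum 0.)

Compute the nim-sum pairwise:
6 XOR 3 = 5
5 XOR 1 = 4
4 XOR 4 = 0
The nim-sum is already 0, so every move leaves a nonzero nim-sum — there are no winning moves.

0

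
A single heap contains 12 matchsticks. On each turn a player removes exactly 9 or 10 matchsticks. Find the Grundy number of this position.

1

Compute g(0), g(1), … for moves {9, 10}:
k:     0  1  2  3  4  5  6  7  8  9 10 11 12
g(k):  0  0  0  0  0  0  0  0  0  1  1  1  1
So g(12) = 1.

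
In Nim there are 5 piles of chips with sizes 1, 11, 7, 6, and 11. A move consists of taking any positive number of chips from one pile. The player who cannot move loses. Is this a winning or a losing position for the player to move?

Losing position

Nim-sum: 1 ^ 11 ^ 7 ^ 6 ^ 11 = 0.
The nim-sum is 0, so this is a P-position: the player to move is in a losing position under optimal play.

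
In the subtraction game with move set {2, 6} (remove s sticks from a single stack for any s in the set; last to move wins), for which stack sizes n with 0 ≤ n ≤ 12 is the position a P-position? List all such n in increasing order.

Compute g(0), g(1), … for moves {2, 6}:
g(0) = mex{} = 0
g(1) = mex{} = 0
g(2) = mex{0} = 1
g(3) = mex{0} = 1
g(4) = mex{1} = 0
g(5) = mex{1} = 0
g(6) = mex{0} = 1
g(7) = mex{0} = 1
g(8) = mex{1} = 0
g(9) = mex{1} = 0
g(10) = mex{0} = 1
g(11) = mex{0} = 1
g(12) = mex{1} = 0
The P-positions (g = 0) in 0..12 are 0, 1, 4, 5, 8, 9, 12.

0, 1, 4, 5, 8, 9, 12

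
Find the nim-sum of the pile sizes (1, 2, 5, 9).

15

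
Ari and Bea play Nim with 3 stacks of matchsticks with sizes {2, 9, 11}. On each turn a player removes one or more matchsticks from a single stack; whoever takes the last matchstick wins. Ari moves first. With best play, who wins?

Compute the nim-sum pairwise:
2 XOR 9 = 11
11 XOR 11 = 0
The nim-sum is 0, so this is a P-position: the player to move is in a losing position under optimal play; Ari is about to move from it and so loses — Bea wins.

Bea wins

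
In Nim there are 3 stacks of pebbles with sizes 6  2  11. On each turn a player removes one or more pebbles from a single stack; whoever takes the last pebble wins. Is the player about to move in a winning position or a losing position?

Nim-sum: 6 XOR 2 XOR 11 = 15.
The nim-sum is 15 ≠ 0, so this is an N-position: the player to move can win.

Winning position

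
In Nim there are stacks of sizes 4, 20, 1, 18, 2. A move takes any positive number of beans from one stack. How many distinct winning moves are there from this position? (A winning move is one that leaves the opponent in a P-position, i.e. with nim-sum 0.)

1

Bitwise XOR of the heap sizes:
  00100  (4)
  10100  (20)
  00001  (1)
  10010  (18)
  00010  (2)
  -----
  00001  (1)
The overall nim-sum is X = 1. A stack of size p has a winning move iff p XOR X < p (reduce it to p XOR X).
  4: 4 XOR 1 = 5 ≥ 4 — no move.
  20: 20 XOR 1 = 21 ≥ 20 — no move.
  1: 1 XOR 1 = 0 < 1 — winning move (to 0).
  18: 18 XOR 1 = 19 ≥ 18 — no move.
  2: 2 XOR 1 = 3 ≥ 2 — no move.
That gives 1 winning move.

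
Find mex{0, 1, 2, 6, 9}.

3

The values 0, 1, 2 are all present; 3 is the first non-negative integer missing from the set.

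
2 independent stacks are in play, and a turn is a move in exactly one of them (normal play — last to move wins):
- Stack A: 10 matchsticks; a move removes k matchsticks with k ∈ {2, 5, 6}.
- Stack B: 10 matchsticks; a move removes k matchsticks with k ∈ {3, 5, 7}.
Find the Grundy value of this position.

For stack A, compute g(0), g(1), … with moves {2, 5, 6}:
g(0) = mex{} = 0
g(1) = mex{} = 0
g(2) = mex{0} = 1
g(3) = mex{0} = 1
g(4) = mex{1} = 0
g(5) = mex{0,1} = 2
g(6) = mex{0} = 1
g(7) = mex{0,1,2} = 3
g(8) = mex{1} = 0
g(9) = mex{0,1,3} = 2
g(10) = mex{0,2} = 1
So g(10) = 1.
Build the Grundy sequence for stack B with g(k) = mex{g(k−s) : s ∈ {3, 5, 7}, s ≤ k}:
g(0) = mex{} = 0
g(1) = mex{} = 0
g(2) = mex{} = 0
g(3) = mex{0} = 1
g(4) = mex{0} = 1
g(5) = mex{0} = 1
g(6) = mex{0,1} = 2
g(7) = mex{0,1} = 2
g(8) = mex{0,1} = 2
g(9) = mex{0,1,2} = 3
g(10) = mex{1,2} = 0
So g(10) = 0.
The value of a disjunctive sum is the nim-sum of the parts.
Combined value = 1 XOR 0 = 1.

1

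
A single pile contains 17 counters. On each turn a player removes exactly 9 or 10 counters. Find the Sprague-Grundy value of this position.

1

Build the Grundy sequence with g(k) = mex{g(k−s) : s ∈ {9, 10}, s ≤ k}:
k:     0  1  2  3  4  5  6  7  8  9 10 11 12 13 14 15 16 17
g(k):  0  0  0  0  0  0  0  0  0  1  1  1  1  1  1  1  1  1
So g(17) = 1.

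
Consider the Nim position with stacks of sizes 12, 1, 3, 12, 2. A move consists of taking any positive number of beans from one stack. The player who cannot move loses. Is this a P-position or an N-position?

Compute the nim-sum pairwise:
12 ⊕ 1 = 13
13 ⊕ 3 = 14
14 ⊕ 12 = 2
2 ⊕ 2 = 0
The nim-sum is 0, so this is a P-position: the player to move is in a losing position under optimal play.

P-position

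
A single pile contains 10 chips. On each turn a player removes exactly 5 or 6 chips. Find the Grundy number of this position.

Compute g(0), g(1), … for moves {5, 6}:
k:     0  1  2  3  4  5  6  7  8  9 10
g(k):  0  0  0  0  0  1  1  1  1  1  2
So g(10) = 2.

2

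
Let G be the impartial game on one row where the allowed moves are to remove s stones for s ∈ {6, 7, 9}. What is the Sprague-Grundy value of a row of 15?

Build the Grundy sequence with g(k) = mex{g(k−s) : s ∈ {6, 7, 9}, s ≤ k}:
k:     0  1  2  3  4  5  6  7  8  9 10 11 12 13 14 15
g(k):  0  0  0  0  0  0  1  1  1  1  1  1  2  2  2  0
So g(15) = 0.

0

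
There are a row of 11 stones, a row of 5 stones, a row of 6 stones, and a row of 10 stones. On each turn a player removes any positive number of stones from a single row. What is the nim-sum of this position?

2

Write each in binary and XOR column by column:
  1011  (11)
  0101  (5)
  0110  (6)
  1010  (10)
  ----
  0010  (2)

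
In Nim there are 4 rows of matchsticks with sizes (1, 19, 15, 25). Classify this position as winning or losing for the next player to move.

Winning position

Nim-sum: 1 ^ 19 ^ 15 ^ 25 = 4.
The nim-sum is 4 ≠ 0, so this is an N-position: the player to move can win.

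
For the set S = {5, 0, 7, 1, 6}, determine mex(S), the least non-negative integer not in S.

2

The values 0, 1 are all present; 2 is the first non-negative integer missing from the set.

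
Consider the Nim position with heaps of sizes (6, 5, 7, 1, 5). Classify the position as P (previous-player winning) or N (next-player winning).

P-position

Nim-sum: 6 ⊕ 5 ⊕ 7 ⊕ 1 ⊕ 5 = 0.
The nim-sum is 0, so this is a P-position: the player to move is in a losing position under optimal play.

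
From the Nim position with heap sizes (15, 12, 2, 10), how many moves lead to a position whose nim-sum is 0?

3

Nim-sum: 15 XOR 12 XOR 2 XOR 10 = 11.
The overall nim-sum is X = 11. A heap of size p has a winning move iff p XOR X < p (reduce it to p XOR X).
  15: 15 XOR 11 = 4 < 15 — winning move (to 4).
  12: 12 XOR 11 = 7 < 12 — winning move (to 7).
  2: 2 XOR 11 = 9 ≥ 2 — no move.
  10: 10 XOR 11 = 1 < 10 — winning move (to 1).
That gives 3 winning moves.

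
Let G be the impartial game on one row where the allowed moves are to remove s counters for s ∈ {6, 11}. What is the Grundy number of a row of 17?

Compute g(0), g(1), … for moves {6, 11}:
k:     0  1  2  3  4  5  6  7  8  9 10 11 12 13 14 15 16 17
g(k):  0  0  0  0  0  0  1  1  1  1  1  1  2  2  2  2  2  0
So g(17) = 0.

0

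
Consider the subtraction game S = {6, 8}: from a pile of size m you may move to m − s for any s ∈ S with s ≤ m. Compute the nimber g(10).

Grundy values for subtraction set {6, 8}:
k:     0  1  2  3  4  5  6  7  8  9 10
g(k):  0  0  0  0  0  0  1  1  1  1  1
So g(10) = 1.

1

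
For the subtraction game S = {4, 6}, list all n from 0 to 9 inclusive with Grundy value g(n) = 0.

Build the Grundy sequence with g(k) = mex{g(k−s) : s ∈ {4, 6}, s ≤ k}:
k:     0  1  2  3  4  5  6  7  8  9
g(k):  0  0  0  0  1  1  1  1  2  2
The P-positions (g = 0) in 0..9 are 0, 1, 2, 3.

0, 1, 2, 3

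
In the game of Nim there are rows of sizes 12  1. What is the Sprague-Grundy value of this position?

Compute the nim-sum pairwise:
12 ^ 1 = 13

13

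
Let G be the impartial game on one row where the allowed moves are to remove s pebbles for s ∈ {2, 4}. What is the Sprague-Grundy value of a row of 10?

2

Build the Grundy sequence with g(k) = mex{g(k−s) : s ∈ {2, 4}, s ≤ k}:
k:     0  1  2  3  4  5  6  7  8  9 10
g(k):  0  0  1  1  2  2  0  0  1  1  2
So g(10) = 2.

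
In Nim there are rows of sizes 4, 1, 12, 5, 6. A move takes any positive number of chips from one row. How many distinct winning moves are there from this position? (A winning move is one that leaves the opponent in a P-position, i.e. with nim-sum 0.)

1

Write each in binary and XOR column by column:
  0100  (4)
  0001  (1)
  1100  (12)
  0101  (5)
  0110  (6)
  ----
  1010  (10)
The overall nim-sum is X = 10. A row of size p has a winning move iff p XOR X < p (reduce it to p XOR X).
  4: 4 XOR 10 = 14 ≥ 4 — no move.
  1: 1 XOR 10 = 11 ≥ 1 — no move.
  12: 12 XOR 10 = 6 < 12 — winning move (to 6).
  5: 5 XOR 10 = 15 ≥ 5 — no move.
  6: 6 XOR 10 = 12 ≥ 6 — no move.
That gives 1 winning move.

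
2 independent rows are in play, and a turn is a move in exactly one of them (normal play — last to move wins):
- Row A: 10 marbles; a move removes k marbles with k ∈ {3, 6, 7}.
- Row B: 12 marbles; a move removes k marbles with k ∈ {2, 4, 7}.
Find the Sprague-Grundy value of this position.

0

Grundy values for row A (subtraction set {3, 6, 7}):
g(0) = mex{} = 0
g(1) = mex{} = 0
g(2) = mex{} = 0
g(3) = mex{0} = 1
g(4) = mex{0} = 1
g(5) = mex{0} = 1
g(6) = mex{0,1} = 2
g(7) = mex{0,1} = 2
g(8) = mex{0,1} = 2
g(9) = mex{0,1,2} = 3
g(10) = mex{1,2} = 0
So g(10) = 0.
For row B, compute g(0), g(1), … with moves {2, 4, 7}:
k:     0  1  2  3  4  5  6  7  8  9 10 11 12
g(k):  0  0  1  1  2  2  0  3  1  0  2  1  0
So g(12) = 0.
By the Sprague-Grundy theorem, the Grundy value of a sum of independent games is the XOR of the component values.
Combined value = 0 ⊕ 0 = 0.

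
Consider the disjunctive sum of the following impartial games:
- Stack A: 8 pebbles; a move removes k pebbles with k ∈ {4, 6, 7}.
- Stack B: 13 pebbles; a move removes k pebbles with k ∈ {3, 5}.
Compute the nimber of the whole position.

Grundy values for stack A (subtraction set {4, 6, 7}):
g(0) = mex{} = 0
g(1) = mex{} = 0
g(2) = mex{} = 0
g(3) = mex{} = 0
g(4) = mex{0} = 1
g(5) = mex{0} = 1
g(6) = mex{0} = 1
g(7) = mex{0} = 1
g(8) = mex{0,1} = 2
So g(8) = 2.
For stack B, compute g(0), g(1), … with moves {3, 5}:
g(0) = mex{} = 0
g(1) = mex{} = 0
g(2) = mex{} = 0
g(3) = mex{0} = 1
g(4) = mex{0} = 1
g(5) = mex{0} = 1
g(6) = mex{0,1} = 2
g(7) = mex{0,1} = 2
g(8) = mex{1} = 0
g(9) = mex{1,2} = 0
g(10) = mex{1,2} = 0
g(11) = mex{0,2} = 1
g(12) = mex{0,2} = 1
g(13) = mex{0} = 1
So g(13) = 1.
The value of a disjunctive sum is the nim-sum of the parts.
Combined value = 2 XOR 1 = 3.

3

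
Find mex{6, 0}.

1

0 is in the set but 1 is not, so the mex is 1.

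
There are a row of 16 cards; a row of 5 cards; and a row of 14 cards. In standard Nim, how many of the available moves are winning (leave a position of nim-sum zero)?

Nim-sum: 16 XOR 5 XOR 14 = 27.
The overall nim-sum is X = 27. A row of size p has a winning move iff p XOR X < p (reduce it to p XOR X).
  16: 16 XOR 27 = 11 < 16 — winning move (to 11).
  5: 5 XOR 27 = 30 ≥ 5 — no move.
  14: 14 XOR 27 = 21 ≥ 14 — no move.
That gives 1 winning move.

1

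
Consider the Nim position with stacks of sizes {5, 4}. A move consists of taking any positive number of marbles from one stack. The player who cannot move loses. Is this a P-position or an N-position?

N-position

Nim-sum: 5 XOR 4 = 1.
The nim-sum is 1 ≠ 0, so this is an N-position: the player to move can win.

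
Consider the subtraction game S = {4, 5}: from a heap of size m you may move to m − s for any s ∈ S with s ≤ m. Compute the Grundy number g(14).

1

Compute g(0), g(1), … for moves {4, 5}:
g(0) = mex{} = 0
g(1) = mex{} = 0
g(2) = mex{} = 0
g(3) = mex{} = 0
g(4) = mex{0} = 1
g(5) = mex{0} = 1
g(6) = mex{0} = 1
g(7) = mex{0} = 1
g(8) = mex{0,1} = 2
g(9) = mex{1} = 0
g(10) = mex{1} = 0
g(11) = mex{1} = 0
g(12) = mex{1,2} = 0
g(13) = mex{0,2} = 1
g(14) = mex{0} = 1
So g(14) = 1.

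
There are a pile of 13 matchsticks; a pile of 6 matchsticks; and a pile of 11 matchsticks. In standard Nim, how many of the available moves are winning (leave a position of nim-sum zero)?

0

Nim-sum: 13 ⊕ 6 ⊕ 11 = 0.
The nim-sum is already 0, so every move leaves a nonzero nim-sum — there are no winning moves.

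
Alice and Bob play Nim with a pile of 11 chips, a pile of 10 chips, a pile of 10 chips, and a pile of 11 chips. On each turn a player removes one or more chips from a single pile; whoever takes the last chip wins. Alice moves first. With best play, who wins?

Bob wins

Compute the nim-sum pairwise:
11 ^ 10 = 1
1 ^ 10 = 11
11 ^ 11 = 0
The nim-sum is 0, so this is a P-position: the player to move is in a losing position under optimal play; Alice is about to move from it and so loses — Bob wins.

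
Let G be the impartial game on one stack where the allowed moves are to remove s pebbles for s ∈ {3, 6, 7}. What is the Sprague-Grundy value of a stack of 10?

0

Compute g(0), g(1), … for moves {3, 6, 7}:
g(0) = mex{} = 0
g(1) = mex{} = 0
g(2) = mex{} = 0
g(3) = mex{0} = 1
g(4) = mex{0} = 1
g(5) = mex{0} = 1
g(6) = mex{0,1} = 2
g(7) = mex{0,1} = 2
g(8) = mex{0,1} = 2
g(9) = mex{0,1,2} = 3
g(10) = mex{1,2} = 0
So g(10) = 0.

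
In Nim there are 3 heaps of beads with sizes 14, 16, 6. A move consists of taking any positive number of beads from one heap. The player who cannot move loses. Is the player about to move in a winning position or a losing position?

Winning position

Compute the nim-sum pairwise:
14 ^ 16 = 30
30 ^ 6 = 24
The nim-sum is 24 ≠ 0, so this is an N-position: the player to move can win.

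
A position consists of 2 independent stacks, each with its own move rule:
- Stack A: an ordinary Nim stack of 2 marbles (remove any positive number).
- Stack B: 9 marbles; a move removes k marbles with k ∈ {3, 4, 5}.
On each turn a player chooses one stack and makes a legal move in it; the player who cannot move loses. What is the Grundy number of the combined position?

2

Stack A is a plain Nim stack of size 2, so its Grundy value is 2.
Build the Grundy sequence for stack B with g(k) = mex{g(k−s) : s ∈ {3, 4, 5}, s ≤ k}:
k:     0  1  2  3  4  5  6  7  8  9
g(k):  0  0  0  1  1  1  2  2  0  0
So g(9) = 0.
The value of a disjunctive sum is the nim-sum of the parts.
Combined value = 2 XOR 0 = 2.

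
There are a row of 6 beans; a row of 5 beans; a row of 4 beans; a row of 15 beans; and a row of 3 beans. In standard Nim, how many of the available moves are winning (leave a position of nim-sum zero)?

Compute the nim-sum pairwise:
6 XOR 5 = 3
3 XOR 4 = 7
7 XOR 15 = 8
8 XOR 3 = 11
The overall nim-sum is X = 11. A row of size p has a winning move iff p XOR X < p (reduce it to p XOR X).
  6: 6 XOR 11 = 13 ≥ 6 — no move.
  5: 5 XOR 11 = 14 ≥ 5 — no move.
  4: 4 XOR 11 = 15 ≥ 4 — no move.
  15: 15 XOR 11 = 4 < 15 — winning move (to 4).
  3: 3 XOR 11 = 8 ≥ 3 — no move.
That gives 1 winning move.

1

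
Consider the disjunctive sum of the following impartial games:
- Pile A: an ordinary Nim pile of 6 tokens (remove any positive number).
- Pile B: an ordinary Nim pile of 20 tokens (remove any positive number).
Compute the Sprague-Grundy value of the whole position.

18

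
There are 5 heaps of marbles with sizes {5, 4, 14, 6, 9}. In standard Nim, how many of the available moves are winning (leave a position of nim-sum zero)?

Compute the nim-sum pairwise:
5 ⊕ 4 = 1
1 ⊕ 14 = 15
15 ⊕ 6 = 9
9 ⊕ 9 = 0
The nim-sum is already 0, so every move leaves a nonzero nim-sum — there are no winning moves.

0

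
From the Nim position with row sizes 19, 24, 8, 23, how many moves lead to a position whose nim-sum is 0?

Compute the nim-sum pairwise:
19 ^ 24 = 11
11 ^ 8 = 3
3 ^ 23 = 20
The overall nim-sum is X = 20. A row of size p has a winning move iff p XOR X < p (reduce it to p XOR X).
  19: 19 XOR 20 = 7 < 19 — winning move (to 7).
  24: 24 XOR 20 = 12 < 24 — winning move (to 12).
  8: 8 XOR 20 = 28 ≥ 8 — no move.
  23: 23 XOR 20 = 3 < 23 — winning move (to 3).
That gives 3 winning moves.

3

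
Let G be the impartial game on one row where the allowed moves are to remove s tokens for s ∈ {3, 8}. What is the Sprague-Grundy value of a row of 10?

Build the Grundy sequence with g(k) = mex{g(k−s) : s ∈ {3, 8}, s ≤ k}:
k:     0  1  2  3  4  5  6  7  8  9 10
g(k):  0  0  0  1  1  1  0  0  2  1  1
So g(10) = 1.

1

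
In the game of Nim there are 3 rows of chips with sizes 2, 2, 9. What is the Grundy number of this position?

Compute the nim-sum pairwise:
2 XOR 2 = 0
0 XOR 9 = 9

9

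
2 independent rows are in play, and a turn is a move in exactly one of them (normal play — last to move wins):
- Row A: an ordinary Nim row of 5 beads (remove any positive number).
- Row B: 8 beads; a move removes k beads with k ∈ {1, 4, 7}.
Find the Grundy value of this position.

5

Row A is a plain Nim row of size 5, so its Grundy value is 5.
For row B, compute g(0), g(1), … with moves {1, 4, 7}:
k:     0  1  2  3  4  5  6  7  8
g(k):  0  1  0  1  2  0  1  2  0
So g(8) = 0.
The value of a disjunctive sum is the nim-sum of the parts.
Combined value = 5 XOR 0 = 5.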